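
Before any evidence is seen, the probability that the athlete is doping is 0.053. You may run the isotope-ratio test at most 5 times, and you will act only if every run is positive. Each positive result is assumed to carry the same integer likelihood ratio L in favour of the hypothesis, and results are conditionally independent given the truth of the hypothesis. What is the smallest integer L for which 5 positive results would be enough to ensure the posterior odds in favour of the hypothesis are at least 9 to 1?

Prior odds = 0.053/0.947 = 53/947.
Target odds = 9.
Need L⁵ ≥ 9 ÷ (53/947) = 8523/53.
2⁵ = 32 < 8523/53 ≤ 243 = 3⁵, so L = 3.

3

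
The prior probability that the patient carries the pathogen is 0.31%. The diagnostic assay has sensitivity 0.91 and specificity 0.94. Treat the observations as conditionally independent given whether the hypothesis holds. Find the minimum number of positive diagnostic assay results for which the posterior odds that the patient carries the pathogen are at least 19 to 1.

4

Prior odds: 0.0031 ÷ 0.9969 = 31/9969.
False-positive rate = 1 − 0.94 = 0.06; likelihood ratio of a positive = 0.91/0.06 = 91/6.
Target odds = 19.
Need (31/9969) × (91/6)ⁿ ≥ 19, i.e. (91/6)ⁿ ≥ 189411/31.
(91/6)³ = 753571/216 falls short of 189411/31 but (91/6)⁴ = 68574961/1296 reaches it, so n = 4.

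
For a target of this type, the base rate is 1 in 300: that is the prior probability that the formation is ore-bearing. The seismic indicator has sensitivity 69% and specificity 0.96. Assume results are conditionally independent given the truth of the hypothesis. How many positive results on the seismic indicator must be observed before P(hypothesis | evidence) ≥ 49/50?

4

Prior odds = (1/300)/(299/300) = 1/299.
False-positive rate = 1 − 0.96 = 0.04; likelihood ratio of a positive = 0.69/0.04 = 17.25.
Target odds: 0.98 ÷ 0.02 = 49.
Need (1/299) × 17.25ⁿ ≥ 49, i.e. 17.25ⁿ ≥ 14651.
17.25³ = 5132.953125 falls short of 14651 but 17.25⁴ = 22667121/256 reaches it, so n = 4.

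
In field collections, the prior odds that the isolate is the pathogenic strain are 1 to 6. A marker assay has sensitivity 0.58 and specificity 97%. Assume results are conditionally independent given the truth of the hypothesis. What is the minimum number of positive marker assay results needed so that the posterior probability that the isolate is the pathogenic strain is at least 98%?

Prior odds = 1/6.
False-positive rate = 1 − 0.97 = 0.03; likelihood ratio of a positive = 0.58/0.03 = 58/3.
Target posterior odds = 0.98/0.02 = 49.
Require (58/3)ⁿ ≥ 49 ÷ (1/6) = 294.
(58/3)¹ = 58/3 falls short of 294 but (58/3)² = 3364/9 reaches it, so n = 2.

2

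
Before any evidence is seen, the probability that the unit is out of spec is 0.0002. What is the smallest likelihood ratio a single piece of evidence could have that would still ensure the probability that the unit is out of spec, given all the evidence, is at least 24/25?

119976

Prior odds = 0.0002/0.9998 = 1/4999.
Target odds = 0.96/0.04 = 24.
Required Bayes factor = 24 ÷ (1/4999) = 119976.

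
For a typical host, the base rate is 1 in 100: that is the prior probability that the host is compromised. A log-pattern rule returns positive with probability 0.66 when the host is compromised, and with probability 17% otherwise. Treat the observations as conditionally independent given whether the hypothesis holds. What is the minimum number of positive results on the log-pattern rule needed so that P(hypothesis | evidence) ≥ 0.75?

Prior odds = 0.01/0.99 = 1/99.
Likelihood ratio of a positive result = 0.66/0.17 = 66/17.
Target odds: 0.75 ÷ 0.25 = 3.
Require (66/17)ⁿ ≥ 3 ÷ (1/99) = 297.
(66/17)⁴ = 18974736/83521 falls short of 297 but (66/17)⁵ ≈882.013 reaches it, so n = 5.

5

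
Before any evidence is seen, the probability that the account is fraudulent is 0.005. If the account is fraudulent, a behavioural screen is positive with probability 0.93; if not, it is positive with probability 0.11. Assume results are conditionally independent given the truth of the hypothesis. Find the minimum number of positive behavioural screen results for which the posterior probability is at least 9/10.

Prior odds: 0.005 ÷ 0.995 = 1/199.
Likelihood ratio of a positive = 0.93/0.11 = 93/11.
Target odds: 0.9 ÷ 0.1 = 9.
Require (93/11)ⁿ ≥ 9 ÷ (1/199) = 1791.
(93/11)³ = 804357/1331 falls short of 1791 but (93/11)⁴ = 74805201/14641 reaches it, so n = 4.

4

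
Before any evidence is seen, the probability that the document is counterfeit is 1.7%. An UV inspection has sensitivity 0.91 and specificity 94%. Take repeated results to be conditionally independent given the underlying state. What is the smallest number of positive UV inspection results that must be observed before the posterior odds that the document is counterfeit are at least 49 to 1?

3

Prior odds = 0.017/0.983 = 17/983.
False-positive rate = 1 − 0.94 = 0.06; likelihood ratio of a positive = 0.91/0.06 = 91/6.
Target odds = 49.
Require (91/6)ⁿ ≥ 49 ÷ (17/983) = 48167/17.
(91/6)² = 8281/36 falls short of 48167/17 but (91/6)³ = 753571/216 reaches it, so n = 3.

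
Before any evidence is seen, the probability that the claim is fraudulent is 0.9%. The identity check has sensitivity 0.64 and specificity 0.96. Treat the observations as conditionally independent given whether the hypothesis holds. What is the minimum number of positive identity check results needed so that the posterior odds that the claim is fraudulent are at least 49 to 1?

Prior odds = 0.009/0.991 = 9/991.
False-positive rate = 1 − 0.96 = 0.04; likelihood ratio of a positive = 0.64/0.04 = 16.
Target odds = 49.
Need (9/991) × 16ⁿ ≥ 49, i.e. 16ⁿ ≥ 48559/9.
16³ = 4096 falls short of 48559/9 but 16⁴ = 65536 reaches it, so n = 4.

4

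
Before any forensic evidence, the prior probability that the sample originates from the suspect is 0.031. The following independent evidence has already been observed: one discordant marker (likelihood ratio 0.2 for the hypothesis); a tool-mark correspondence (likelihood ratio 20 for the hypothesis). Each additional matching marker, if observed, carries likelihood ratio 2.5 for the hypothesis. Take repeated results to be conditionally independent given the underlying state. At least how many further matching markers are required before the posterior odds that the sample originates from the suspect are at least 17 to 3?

5

Prior odds = 0.031/0.969 = 31/969.
Combined Bayes factor of the evidence already in hand = 0.2 × 20 = 4.
Odds after that evidence = (31/969) × 4 = 124/969.
Target odds = 17/3.
Need 2.5ⁿ ≥ 17/3 ÷ (124/969) = 5491/124.
2.5⁴ = 39.0625 falls short of 5491/124 but 2.5⁵ = 97.65625 reaches it, so n = 5.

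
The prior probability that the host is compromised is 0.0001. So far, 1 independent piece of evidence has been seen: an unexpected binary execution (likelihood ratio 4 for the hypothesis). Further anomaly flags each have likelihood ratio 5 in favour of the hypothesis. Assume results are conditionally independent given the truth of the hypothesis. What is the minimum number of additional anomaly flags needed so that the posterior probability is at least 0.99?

8

Prior odds = 0.0001/0.9999 = 1/9999.
Bayes factor of the evidence already in hand = 4.
Odds after that evidence = (1/9999) × 4 = 4/9999.
Target odds = 0.99/0.01 = 99.
Need 5ⁿ ≥ 99 ÷ (4/9999) = 247475.25.
5⁷ = 78125 falls short of 247475.25 but 5⁸ = 390625 reaches it, so n = 8.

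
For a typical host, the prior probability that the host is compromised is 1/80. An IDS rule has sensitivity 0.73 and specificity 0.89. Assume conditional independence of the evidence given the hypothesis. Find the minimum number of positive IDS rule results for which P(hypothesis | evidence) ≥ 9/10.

Prior odds = 0.0125/0.9875 = 1/79.
False-positive rate = 1 − 0.89 = 0.11; likelihood ratio of a positive = 0.73/0.11 = 73/11.
Target odds: 0.9 ÷ 0.1 = 9.
Need (1/79) × (73/11)ⁿ ≥ 9, i.e. (73/11)ⁿ ≥ 711.
(73/11)³ = 389017/1331 falls short of 711 but (73/11)⁴ = 28398241/14641 reaches it, so n = 4.

4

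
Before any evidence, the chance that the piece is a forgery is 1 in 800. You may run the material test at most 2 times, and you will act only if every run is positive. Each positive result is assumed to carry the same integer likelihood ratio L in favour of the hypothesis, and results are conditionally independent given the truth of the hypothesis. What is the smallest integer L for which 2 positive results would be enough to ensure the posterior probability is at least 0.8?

Prior odds = 0.00125/0.99875 = 1/799.
Target odds = 0.8/0.2 = 4.
Need L² ≥ 4 ÷ (1/799) = 3196.
56² = 3136 < 3196 ≤ 3249 = 57², so L = 57.

57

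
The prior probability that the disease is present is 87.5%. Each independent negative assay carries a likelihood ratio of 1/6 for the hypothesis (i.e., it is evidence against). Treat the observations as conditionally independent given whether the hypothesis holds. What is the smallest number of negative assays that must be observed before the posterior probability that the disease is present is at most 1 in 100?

4

Prior odds = 0.875/0.125 = 7.
Likelihood ratio per negative assay = 1/6.
Target posterior odds = 0.01/0.99 = 1/99.
Require (1/6)ⁿ ≤ 1/99 ÷ 7 = 1/693.
(1/6)³ = 1/216 is still above 1/693 but (1/6)⁴ = 1/1296 is at or below it, so n = 4.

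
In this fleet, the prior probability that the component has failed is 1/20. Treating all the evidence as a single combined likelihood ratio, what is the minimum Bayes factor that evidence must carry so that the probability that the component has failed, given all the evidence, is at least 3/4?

57

Prior odds = 0.05/0.95 = 1/19.
Target odds = 0.75/0.25 = 3.
Required Bayes factor = 3 ÷ (1/19) = 57.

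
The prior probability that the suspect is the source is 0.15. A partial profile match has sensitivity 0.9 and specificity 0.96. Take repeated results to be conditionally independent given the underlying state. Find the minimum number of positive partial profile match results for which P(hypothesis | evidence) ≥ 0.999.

Prior odds: 0.15 ÷ 0.85 = 3/17.
False-positive rate = 1 − 0.96 = 0.04; likelihood ratio of a positive = 0.9/0.04 = 22.5.
Target odds: 0.999 ÷ 0.001 = 999.
Require 22.5ⁿ ≥ 999 ÷ (3/17) = 5661.
22.5² = 506.25 falls short of 5661 but 22.5³ = 11390.625 reaches it, so n = 3.

3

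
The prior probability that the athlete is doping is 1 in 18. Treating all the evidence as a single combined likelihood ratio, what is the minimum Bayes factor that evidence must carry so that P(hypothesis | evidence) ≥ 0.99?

Prior odds = (1/18)/(17/18) = 1/17.
Target odds = 0.99/0.01 = 99.
Required Bayes factor = 99 ÷ (1/17) = 1683.

1683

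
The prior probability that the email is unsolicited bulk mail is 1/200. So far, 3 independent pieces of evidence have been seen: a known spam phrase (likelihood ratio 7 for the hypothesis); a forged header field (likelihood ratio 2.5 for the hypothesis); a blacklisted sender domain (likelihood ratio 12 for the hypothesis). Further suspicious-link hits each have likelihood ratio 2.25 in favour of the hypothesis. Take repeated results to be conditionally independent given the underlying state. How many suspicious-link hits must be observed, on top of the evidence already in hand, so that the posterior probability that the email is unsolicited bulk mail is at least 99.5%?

7

Prior odds = 0.005/0.995 = 1/199.
Combined Bayes factor of the evidence already in hand = 7 × 2.5 × 12 = 210.
Odds after that evidence = (1/199) × 210 = 210/199.
Target odds = 0.995/0.005 = 199.
Need 2.25ⁿ ≥ 199 ÷ (210/199) = 39601/210.
2.25⁶ = 531441/4096 falls short of 39601/210 but 2.25⁷ = 4782969/16384 reaches it, so n = 7.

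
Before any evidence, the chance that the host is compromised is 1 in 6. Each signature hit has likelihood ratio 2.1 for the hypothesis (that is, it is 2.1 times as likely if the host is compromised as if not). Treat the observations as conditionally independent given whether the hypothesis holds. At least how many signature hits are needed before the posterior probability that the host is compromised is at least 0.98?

Prior odds: (1/6) ÷ (5/6) = 0.2.
Likelihood ratio per signature hit = 2.1.
Target posterior odds = 0.98/0.02 = 49.
Need 0.2 × 2.1ⁿ ≥ 49, i.e. 2.1ⁿ ≥ 245.
2.1⁷ ≈180.109 falls short of 245 but 2.1⁸ ≈378.229 reaches it, so n = 8.

8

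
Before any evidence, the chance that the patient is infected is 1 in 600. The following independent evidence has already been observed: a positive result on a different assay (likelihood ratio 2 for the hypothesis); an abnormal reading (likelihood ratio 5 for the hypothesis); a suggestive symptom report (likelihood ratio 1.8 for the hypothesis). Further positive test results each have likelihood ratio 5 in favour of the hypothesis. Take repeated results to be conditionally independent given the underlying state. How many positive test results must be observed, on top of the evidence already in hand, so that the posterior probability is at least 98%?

5

Prior odds = (1/600)/(599/600) = 1/599.
Combined Bayes factor of the evidence already in hand = 2 × 5 × 1.8 = 18.
Odds after that evidence = (1/599) × 18 = 18/599.
Target odds = 0.98/0.02 = 49.
Need 5ⁿ ≥ 49 ÷ (18/599) = 29351/18.
5⁴ = 625 falls short of 29351/18 but 5⁵ = 3125 reaches it, so n = 5.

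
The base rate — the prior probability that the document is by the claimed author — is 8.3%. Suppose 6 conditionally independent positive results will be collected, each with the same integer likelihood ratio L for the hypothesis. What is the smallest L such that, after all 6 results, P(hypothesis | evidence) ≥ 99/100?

4

Prior odds = 0.083/0.917 = 83/917.
Target odds = 0.99/0.01 = 99.
Need L⁶ ≥ 99 ÷ (83/917) = 90783/83.
3⁶ = 729 < 90783/83 ≤ 4096 = 4⁶, so L = 4.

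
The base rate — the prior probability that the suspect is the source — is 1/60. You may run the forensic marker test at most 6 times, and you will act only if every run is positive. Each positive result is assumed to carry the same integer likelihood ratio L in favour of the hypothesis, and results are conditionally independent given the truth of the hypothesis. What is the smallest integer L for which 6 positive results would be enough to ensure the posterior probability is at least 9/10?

3

Prior odds = (1/60)/(59/60) = 1/59.
Target odds = 0.9/0.1 = 9.
Need L⁶ ≥ 9 ÷ (1/59) = 531.
2⁶ = 64 < 531 ≤ 729 = 3⁶, so L = 3.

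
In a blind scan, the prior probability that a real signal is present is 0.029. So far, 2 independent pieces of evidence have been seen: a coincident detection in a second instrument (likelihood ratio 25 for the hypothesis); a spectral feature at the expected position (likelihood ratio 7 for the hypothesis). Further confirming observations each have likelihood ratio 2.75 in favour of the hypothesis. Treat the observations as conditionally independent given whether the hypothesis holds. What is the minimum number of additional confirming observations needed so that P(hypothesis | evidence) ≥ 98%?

Prior odds = 0.029/0.971 = 29/971.
Combined Bayes factor of the evidence already in hand = 25 × 7 = 175.
Odds after that evidence = (29/971) × 175 = 5075/971.
Target odds = 0.98/0.02 = 49.
Need 2.75ⁿ ≥ 49 ÷ (5075/971) = 6797/725.
2.75² = 7.5625 falls short of 6797/725 but 2.75³ = 20.796875 reaches it, so n = 3.

3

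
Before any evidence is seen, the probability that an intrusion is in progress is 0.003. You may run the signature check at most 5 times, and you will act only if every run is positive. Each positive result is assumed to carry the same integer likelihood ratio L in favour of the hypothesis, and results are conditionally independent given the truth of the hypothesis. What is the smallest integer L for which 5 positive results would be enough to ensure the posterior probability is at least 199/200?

10

Prior odds = 0.003/0.997 = 3/997.
Target odds = 0.995/0.005 = 199.
Need L⁵ ≥ 199 ÷ (3/997) = 198403/3.
9⁵ = 59049 < 198403/3 ≤ 100000 = 10⁵, so L = 10.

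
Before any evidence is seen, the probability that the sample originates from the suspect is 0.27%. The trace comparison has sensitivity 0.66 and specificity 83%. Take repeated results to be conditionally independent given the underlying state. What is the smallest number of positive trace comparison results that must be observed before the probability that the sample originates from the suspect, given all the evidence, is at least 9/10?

Prior odds: 0.0027 ÷ 0.9973 = 27/9973.
False-positive rate = 1 − 0.83 = 0.17; likelihood ratio of a positive = 0.66/0.17 = 66/17.
Target odds: 0.9 ÷ 0.1 = 9.
Need (27/9973) × (66/17)ⁿ ≥ 9, i.e. (66/17)ⁿ ≥ 9973/3.
(66/17)⁵ ≈882.013 falls short of 9973/3 but (66/17)⁶ ≈3424.29 reaches it, so n = 6.

6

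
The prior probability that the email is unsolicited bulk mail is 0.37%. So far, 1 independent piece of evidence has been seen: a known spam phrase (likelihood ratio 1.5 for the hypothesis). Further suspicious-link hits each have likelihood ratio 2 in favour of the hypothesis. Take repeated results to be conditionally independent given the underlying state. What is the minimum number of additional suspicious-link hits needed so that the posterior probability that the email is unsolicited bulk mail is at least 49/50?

Prior odds = 0.0037/0.9963 = 37/9963.
Bayes factor of the evidence already in hand = 1.5.
Odds after that evidence = (37/9963) × 1.5 = 37/6642.
Target odds = 0.98/0.02 = 49.
Need 2ⁿ ≥ 49 ÷ (37/6642) = 325458/37.
2¹³ = 8192 falls short of 325458/37 but 2¹⁴ = 16384 reaches it, so n = 14.

14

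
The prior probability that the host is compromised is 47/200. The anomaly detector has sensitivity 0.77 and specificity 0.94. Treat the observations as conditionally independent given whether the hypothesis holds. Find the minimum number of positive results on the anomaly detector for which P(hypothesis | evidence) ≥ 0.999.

4

Prior odds: 0.235 ÷ 0.765 = 47/153.
False-positive rate = 1 − 0.94 = 0.06; likelihood ratio of a positive = 0.77/0.06 = 77/6.
Target posterior odds = 0.999/0.001 = 999.
Need (47/153) × (77/6)ⁿ ≥ 999, i.e. (77/6)ⁿ ≥ 152847/47.
(77/6)³ = 456533/216 falls short of 152847/47 but (77/6)⁴ = 35153041/1296 reaches it, so n = 4.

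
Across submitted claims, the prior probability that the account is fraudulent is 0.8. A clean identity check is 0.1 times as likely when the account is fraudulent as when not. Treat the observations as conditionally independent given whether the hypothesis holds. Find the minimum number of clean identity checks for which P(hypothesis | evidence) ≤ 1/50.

3

Prior odds: 0.8 ÷ 0.2 = 4.
Likelihood ratio per clean identity check = 0.1.
Target odds: 0.02 ÷ 0.98 = 1/49.
Need 4 × 0.1ⁿ ≤ 1/49, i.e. 0.1ⁿ ≤ 1/196.
0.1² = 0.01 is still above 1/196 but 0.1³ = 0.001 is at or below it, so n = 3.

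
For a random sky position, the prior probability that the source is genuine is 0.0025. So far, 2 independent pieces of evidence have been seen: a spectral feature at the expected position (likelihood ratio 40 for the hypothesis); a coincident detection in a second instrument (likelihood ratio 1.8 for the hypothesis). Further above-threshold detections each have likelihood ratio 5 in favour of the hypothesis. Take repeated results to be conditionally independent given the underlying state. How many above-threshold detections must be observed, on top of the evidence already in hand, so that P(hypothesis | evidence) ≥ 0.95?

Prior odds = 0.0025/0.9975 = 1/399.
Combined Bayes factor of the evidence already in hand = 40 × 1.8 = 72.
Odds after that evidence = (1/399) × 72 = 24/133.
Target odds = 0.95/0.05 = 19.
Need 5ⁿ ≥ 19 ÷ (24/133) = 2527/24.
5² = 25 falls short of 2527/24 but 5³ = 125 reaches it, so n = 3.

3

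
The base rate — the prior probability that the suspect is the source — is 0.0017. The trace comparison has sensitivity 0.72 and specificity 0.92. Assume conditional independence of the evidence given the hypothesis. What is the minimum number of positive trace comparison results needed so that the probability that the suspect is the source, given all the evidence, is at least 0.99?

Prior odds: 0.0017 ÷ 0.9983 = 17/9983.
False-positive rate = 1 − 0.92 = 0.08; likelihood ratio of a positive = 0.72/0.08 = 9.
Target odds: 0.99 ÷ 0.01 = 99.
Require 9ⁿ ≥ 99 ÷ (17/9983) = 988317/17.
9⁴ = 6561 falls short of 988317/17 but 9⁵ = 59049 reaches it, so n = 5.

5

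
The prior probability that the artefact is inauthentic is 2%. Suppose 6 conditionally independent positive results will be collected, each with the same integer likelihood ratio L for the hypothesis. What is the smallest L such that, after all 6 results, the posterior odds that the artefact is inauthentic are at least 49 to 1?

4

Prior odds = 0.02/0.98 = 1/49.
Target odds = 49.
Need L⁶ ≥ 49 ÷ (1/49) = 2401.
3⁶ = 729 < 2401 ≤ 4096 = 4⁶, so L = 4.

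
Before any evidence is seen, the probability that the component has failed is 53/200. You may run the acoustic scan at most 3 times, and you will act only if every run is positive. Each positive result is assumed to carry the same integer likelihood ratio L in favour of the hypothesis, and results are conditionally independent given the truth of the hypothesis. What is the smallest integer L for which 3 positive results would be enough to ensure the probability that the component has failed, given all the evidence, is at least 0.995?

Prior odds = 0.265/0.735 = 53/147.
Target odds = 0.995/0.005 = 199.
Need L³ ≥ 199 ÷ (53/147) = 29253/53.
8³ = 512 < 29253/53 ≤ 729 = 9³, so L = 9.

9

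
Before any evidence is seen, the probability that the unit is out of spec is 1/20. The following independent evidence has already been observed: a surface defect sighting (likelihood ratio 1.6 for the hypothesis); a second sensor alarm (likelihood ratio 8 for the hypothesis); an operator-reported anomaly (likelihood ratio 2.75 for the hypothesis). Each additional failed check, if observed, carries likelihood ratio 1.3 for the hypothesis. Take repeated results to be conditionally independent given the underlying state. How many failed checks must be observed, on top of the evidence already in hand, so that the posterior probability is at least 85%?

5

Prior odds = 0.05/0.95 = 1/19.
Combined Bayes factor of the evidence already in hand = 1.6 × 8 × 2.75 = 35.2.
Odds after that evidence = (1/19) × 35.2 = 176/95.
Target odds = 0.85/0.15 = 17/3.
Need 1.3ⁿ ≥ 17/3 ÷ (176/95) = 1615/528.
1.3⁴ = 2.8561 falls short of 1615/528 but 1.3⁵ = 371293/100000 reaches it, so n = 5.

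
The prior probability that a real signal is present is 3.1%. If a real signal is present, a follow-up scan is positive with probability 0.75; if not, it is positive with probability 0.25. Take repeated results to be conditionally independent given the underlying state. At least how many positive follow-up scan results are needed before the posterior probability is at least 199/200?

8

Prior odds: 0.031 ÷ 0.969 = 31/969.
Likelihood ratio of a positive = 0.75/0.25 = 3.
Target odds: 0.995 ÷ 0.005 = 199.
Need (31/969) × 3ⁿ ≥ 199, i.e. 3ⁿ ≥ 192831/31.
3⁷ = 2187 falls short of 192831/31 but 3⁸ = 6561 reaches it, so n = 8.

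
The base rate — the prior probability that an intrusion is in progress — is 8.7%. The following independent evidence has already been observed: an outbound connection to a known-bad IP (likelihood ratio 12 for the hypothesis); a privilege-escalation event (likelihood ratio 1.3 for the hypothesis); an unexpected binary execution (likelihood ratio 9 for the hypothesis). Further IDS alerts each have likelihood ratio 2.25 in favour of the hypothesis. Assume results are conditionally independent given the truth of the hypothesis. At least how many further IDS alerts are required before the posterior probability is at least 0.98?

Prior odds = 0.087/0.913 = 87/913.
Combined Bayes factor of the evidence already in hand = 12 × 1.3 × 9 = 140.4.
Odds after that evidence = (87/913) × 140.4 = 61074/4565.
Target odds = 0.98/0.02 = 49.
Need 2.25ⁿ ≥ 49 ÷ (61074/4565) = 223685/61074.
2.25¹ = 2.25 falls short of 223685/61074 but 2.25² = 5.0625 reaches it, so n = 2.

2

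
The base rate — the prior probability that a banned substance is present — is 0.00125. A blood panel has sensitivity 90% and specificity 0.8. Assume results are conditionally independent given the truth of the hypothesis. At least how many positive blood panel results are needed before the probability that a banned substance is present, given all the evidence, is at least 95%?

Prior odds = 0.00125/0.99875 = 1/799.
False-positive rate = 1 − 0.8 = 0.2; likelihood ratio of a positive = 0.9/0.2 = 4.5.
Target posterior odds = 0.95/0.05 = 19.
Require 4.5ⁿ ≥ 19 ÷ (1/799) = 15181.
4.5⁶ = 8303.765625 falls short of 15181 but 4.5⁷ = 4782969/128 reaches it, so n = 7.

7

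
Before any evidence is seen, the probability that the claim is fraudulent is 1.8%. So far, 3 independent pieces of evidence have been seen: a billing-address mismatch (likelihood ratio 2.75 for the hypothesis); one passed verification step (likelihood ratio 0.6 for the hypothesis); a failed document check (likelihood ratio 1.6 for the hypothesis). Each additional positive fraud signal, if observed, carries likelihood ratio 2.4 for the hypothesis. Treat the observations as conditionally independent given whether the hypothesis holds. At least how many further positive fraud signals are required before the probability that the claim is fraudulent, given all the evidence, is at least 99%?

Prior odds = 0.018/0.982 = 9/491.
Combined Bayes factor of the evidence already in hand = 2.75 × 0.6 × 1.6 = 2.64.
Odds after that evidence = (9/491) × 2.64 = 594/12275.
Target odds = 0.99/0.01 = 99.
Need 2.4ⁿ ≥ 99 ÷ (594/12275) = 12275/6.
2.4⁸ = 429981696/390625 falls short of 12275/6 but 2.4⁹ ≈2641.81 reaches it, so n = 9.

9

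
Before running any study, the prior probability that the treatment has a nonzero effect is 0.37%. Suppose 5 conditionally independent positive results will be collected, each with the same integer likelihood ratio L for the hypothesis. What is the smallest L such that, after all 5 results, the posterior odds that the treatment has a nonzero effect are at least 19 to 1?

6

Prior odds = 0.0037/0.9963 = 37/9963.
Target odds = 19.
Need L⁵ ≥ 19 ÷ (37/9963) = 189297/37.
5⁵ = 3125 < 189297/37 ≤ 7776 = 6⁵, so L = 6.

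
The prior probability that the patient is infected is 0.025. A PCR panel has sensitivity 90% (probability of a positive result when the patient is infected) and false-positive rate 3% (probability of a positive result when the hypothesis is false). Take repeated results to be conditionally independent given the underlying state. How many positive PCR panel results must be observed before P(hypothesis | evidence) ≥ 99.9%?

4

Prior odds: 0.025 ÷ 0.975 = 1/39.
Likelihood ratio of a positive result = 0.9/0.03 = 30.
Target odds: 0.999 ÷ 0.001 = 999.
Need (1/39) × 30ⁿ ≥ 999, i.e. 30ⁿ ≥ 38961.
30³ = 27000 falls short of 38961 but 30⁴ = 810000 reaches it, so n = 4.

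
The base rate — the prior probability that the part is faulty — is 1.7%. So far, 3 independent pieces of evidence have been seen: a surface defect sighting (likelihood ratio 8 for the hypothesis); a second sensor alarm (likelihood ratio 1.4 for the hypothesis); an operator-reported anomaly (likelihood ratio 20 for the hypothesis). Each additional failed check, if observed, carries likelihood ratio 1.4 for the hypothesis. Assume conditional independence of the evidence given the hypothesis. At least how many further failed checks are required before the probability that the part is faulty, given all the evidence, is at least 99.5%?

12

Prior odds = 0.017/0.983 = 17/983.
Combined Bayes factor of the evidence already in hand = 8 × 1.4 × 20 = 224.
Odds after that evidence = (17/983) × 224 = 3808/983.
Target odds = 0.995/0.005 = 199.
Need 1.4ⁿ ≥ 199 ÷ (3808/983) = 195617/3808.
1.4¹¹ ≈40.4957 falls short of 195617/3808 but 1.4¹² ≈56.6939 reaches it, so n = 12.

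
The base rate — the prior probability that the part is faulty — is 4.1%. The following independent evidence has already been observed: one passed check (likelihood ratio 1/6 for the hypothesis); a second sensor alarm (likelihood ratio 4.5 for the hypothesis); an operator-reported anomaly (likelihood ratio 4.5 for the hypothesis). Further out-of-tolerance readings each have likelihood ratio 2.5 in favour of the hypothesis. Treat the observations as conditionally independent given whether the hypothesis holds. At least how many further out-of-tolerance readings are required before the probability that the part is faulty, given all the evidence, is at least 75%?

Prior odds = 0.041/0.959 = 41/959.
Combined Bayes factor of the evidence already in hand = (1/6) × 4.5 × 4.5 = 3.375.
Odds after that evidence = (41/959) × 3.375 = 1107/7672.
Target odds = 0.75/0.25 = 3.
Need 2.5ⁿ ≥ 3 ÷ (1107/7672) = 7672/369.
2.5³ = 15.625 falls short of 7672/369 but 2.5⁴ = 39.0625 reaches it, so n = 4.

4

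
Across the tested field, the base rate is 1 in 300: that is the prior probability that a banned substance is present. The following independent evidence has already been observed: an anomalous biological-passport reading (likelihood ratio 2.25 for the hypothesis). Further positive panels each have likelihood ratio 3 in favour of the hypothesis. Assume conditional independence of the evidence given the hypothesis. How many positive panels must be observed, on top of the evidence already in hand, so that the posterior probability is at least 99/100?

9

Prior odds = (1/300)/(299/300) = 1/299.
Bayes factor of the evidence already in hand = 2.25.
Odds after that evidence = (1/299) × 2.25 = 9/1196.
Target odds = 0.99/0.01 = 99.
Need 3ⁿ ≥ 99 ÷ (9/1196) = 13156.
3⁸ = 6561 falls short of 13156 but 3⁹ = 19683 reaches it, so n = 9.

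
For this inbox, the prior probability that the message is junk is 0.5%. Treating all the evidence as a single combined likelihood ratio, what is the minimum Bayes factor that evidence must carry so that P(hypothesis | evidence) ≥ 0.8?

Prior odds = 0.005/0.995 = 1/199.
Target odds = 0.8/0.2 = 4.
Required Bayes factor = 4 ÷ (1/199) = 796.

796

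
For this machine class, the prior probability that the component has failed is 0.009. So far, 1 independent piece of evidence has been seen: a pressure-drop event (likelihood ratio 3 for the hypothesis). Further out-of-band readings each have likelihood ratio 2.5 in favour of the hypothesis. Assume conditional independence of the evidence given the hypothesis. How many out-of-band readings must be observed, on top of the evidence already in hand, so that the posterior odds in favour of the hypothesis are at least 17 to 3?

Prior odds = 0.009/0.991 = 9/991.
Bayes factor of the evidence already in hand = 3.
Odds after that evidence = (9/991) × 3 = 27/991.
Target odds = 17/3.
Need 2.5ⁿ ≥ 17/3 ÷ (27/991) = 16847/81.
2.5⁵ = 97.65625 falls short of 16847/81 but 2.5⁶ = 244.140625 reaches it, so n = 6.

6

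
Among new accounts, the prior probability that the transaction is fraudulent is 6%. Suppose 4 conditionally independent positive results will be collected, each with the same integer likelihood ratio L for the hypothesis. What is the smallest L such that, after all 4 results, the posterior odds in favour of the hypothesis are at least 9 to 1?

4

Prior odds = 0.06/0.94 = 3/47.
Target odds = 9.
Need L⁴ ≥ 9 ÷ (3/47) = 141.
3⁴ = 81 < 141 ≤ 256 = 4⁴, so L = 4.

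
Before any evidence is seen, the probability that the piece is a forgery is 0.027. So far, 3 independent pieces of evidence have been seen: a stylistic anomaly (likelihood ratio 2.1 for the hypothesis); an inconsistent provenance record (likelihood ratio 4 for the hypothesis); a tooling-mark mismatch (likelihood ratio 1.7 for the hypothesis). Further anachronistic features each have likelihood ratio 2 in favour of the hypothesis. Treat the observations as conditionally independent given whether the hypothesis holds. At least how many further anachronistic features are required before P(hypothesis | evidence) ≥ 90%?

Prior odds = 0.027/0.973 = 27/973.
Combined Bayes factor of the evidence already in hand = 2.1 × 4 × 1.7 = 14.28.
Odds after that evidence = (27/973) × 14.28 = 1377/3475.
Target odds = 0.9/0.1 = 9.
Need 2ⁿ ≥ 9 ÷ (1377/3475) = 3475/153.
2⁴ = 16 falls short of 3475/153 but 2⁵ = 32 reaches it, so n = 5.

5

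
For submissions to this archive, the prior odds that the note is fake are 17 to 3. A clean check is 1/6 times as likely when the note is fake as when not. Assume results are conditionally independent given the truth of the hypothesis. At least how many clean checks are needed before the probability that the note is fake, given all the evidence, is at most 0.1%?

Prior odds = 17/3.
Likelihood ratio per clean check = 1/6.
Target odds: 0.001 ÷ 0.999 = 1/999.
Need (17/3) × (1/6)ⁿ ≤ 1/999, i.e. (1/6)ⁿ ≤ 1/5661.
(1/6)⁴ = 1/1296 is still above 1/5661 but (1/6)⁵ = 1/7776 is at or below it, so n = 5.

5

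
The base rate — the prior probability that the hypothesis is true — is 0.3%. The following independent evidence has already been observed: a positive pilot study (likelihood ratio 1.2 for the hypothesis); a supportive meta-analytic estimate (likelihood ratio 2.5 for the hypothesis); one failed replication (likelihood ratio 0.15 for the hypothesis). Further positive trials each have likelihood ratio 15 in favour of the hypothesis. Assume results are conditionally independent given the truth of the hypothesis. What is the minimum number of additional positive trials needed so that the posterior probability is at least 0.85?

4

Prior odds = 0.003/0.997 = 3/997.
Combined Bayes factor of the evidence already in hand = 1.2 × 2.5 × 0.15 = 0.45.
Odds after that evidence = (3/997) × 0.45 = 27/19940.
Target odds = 0.85/0.15 = 17/3.
Need 15ⁿ ≥ 17/3 ÷ (27/19940) = 338980/81.
15³ = 3375 falls short of 338980/81 but 15⁴ = 50625 reaches it, so n = 4.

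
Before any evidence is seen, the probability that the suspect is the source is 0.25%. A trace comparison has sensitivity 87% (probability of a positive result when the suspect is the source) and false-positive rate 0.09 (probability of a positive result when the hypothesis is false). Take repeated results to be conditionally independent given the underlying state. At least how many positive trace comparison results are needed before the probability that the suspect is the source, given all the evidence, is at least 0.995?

Prior odds = 0.0025/0.9975 = 1/399.
Likelihood ratio of a positive result = 0.87/0.09 = 29/3.
Target posterior odds = 0.995/0.005 = 199.
Require (29/3)ⁿ ≥ 199 ÷ (1/399) = 79401.
(29/3)⁴ = 707281/81 falls short of 79401 but (29/3)⁵ = 20511149/243 reaches it, so n = 5.

5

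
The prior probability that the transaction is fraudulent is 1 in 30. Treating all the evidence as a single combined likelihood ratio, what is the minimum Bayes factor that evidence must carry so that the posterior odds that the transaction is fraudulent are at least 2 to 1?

Prior odds = (1/30)/(29/30) = 1/29.
Target odds = 2.
Required Bayes factor = 2 ÷ (1/29) = 58.

58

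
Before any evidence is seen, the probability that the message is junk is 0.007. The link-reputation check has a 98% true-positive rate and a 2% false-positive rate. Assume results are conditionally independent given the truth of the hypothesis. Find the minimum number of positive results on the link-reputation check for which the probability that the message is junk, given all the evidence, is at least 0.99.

Prior odds: 0.007 ÷ 0.993 = 7/993.
Likelihood ratio of a positive result = 0.98/0.02 = 49.
Target odds: 0.99 ÷ 0.01 = 99.
Require 49ⁿ ≥ 99 ÷ (7/993) = 98307/7.
49² = 2401 falls short of 98307/7 but 49³ = 117649 reaches it, so n = 3.

3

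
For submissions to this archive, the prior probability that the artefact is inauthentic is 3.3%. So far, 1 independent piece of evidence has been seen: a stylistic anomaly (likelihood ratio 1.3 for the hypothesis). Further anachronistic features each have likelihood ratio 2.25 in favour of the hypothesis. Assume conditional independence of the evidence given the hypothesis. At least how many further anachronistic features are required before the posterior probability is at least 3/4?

Prior odds = 0.033/0.967 = 33/967.
Bayes factor of the evidence already in hand = 1.3.
Odds after that evidence = (33/967) × 1.3 = 429/9670.
Target odds = 0.75/0.25 = 3.
Need 2.25ⁿ ≥ 3 ÷ (429/9670) = 9670/143.
2.25⁵ = 59049/1024 falls short of 9670/143 but 2.25⁶ = 531441/4096 reaches it, so n = 6.

6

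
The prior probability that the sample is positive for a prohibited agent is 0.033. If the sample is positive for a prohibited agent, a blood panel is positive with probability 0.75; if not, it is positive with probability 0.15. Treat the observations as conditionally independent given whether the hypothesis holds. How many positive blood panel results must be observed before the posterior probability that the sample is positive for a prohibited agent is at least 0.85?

4

Prior odds = 0.033/0.967 = 33/967.
Likelihood ratio of a positive = 0.75/0.15 = 5.
Target posterior odds = 0.85/0.15 = 17/3.
Require 5ⁿ ≥ 17/3 ÷ (33/967) = 16439/99.
5³ = 125 falls short of 16439/99 but 5⁴ = 625 reaches it, so n = 4.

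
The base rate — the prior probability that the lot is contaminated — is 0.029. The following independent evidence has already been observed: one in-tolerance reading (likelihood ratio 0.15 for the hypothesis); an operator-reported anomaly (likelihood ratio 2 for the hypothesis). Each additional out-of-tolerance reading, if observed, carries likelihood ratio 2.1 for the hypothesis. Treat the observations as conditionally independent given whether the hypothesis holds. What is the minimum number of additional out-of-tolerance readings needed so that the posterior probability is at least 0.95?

11

Prior odds = 0.029/0.971 = 29/971.
Combined Bayes factor of the evidence already in hand = 0.15 × 2 = 0.3.
Odds after that evidence = (29/971) × 0.3 = 87/9710.
Target odds = 0.95/0.05 = 19.
Need 2.1ⁿ ≥ 19 ÷ (87/9710) = 184490/87.
2.1¹⁰ ≈1667.99 falls short of 184490/87 but 2.1¹¹ ≈3502.78 reaches it, so n = 11.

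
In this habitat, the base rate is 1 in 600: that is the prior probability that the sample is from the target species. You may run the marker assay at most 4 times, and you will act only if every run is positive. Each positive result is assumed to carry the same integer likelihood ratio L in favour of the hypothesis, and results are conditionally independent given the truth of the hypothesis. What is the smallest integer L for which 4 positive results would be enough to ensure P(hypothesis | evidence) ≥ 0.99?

Prior odds = (1/600)/(599/600) = 1/599.
Target odds = 0.99/0.01 = 99.
Need L⁴ ≥ 99 ÷ (1/599) = 59301.
15⁴ = 50625 < 59301 ≤ 65536 = 16⁴, so L = 16.

16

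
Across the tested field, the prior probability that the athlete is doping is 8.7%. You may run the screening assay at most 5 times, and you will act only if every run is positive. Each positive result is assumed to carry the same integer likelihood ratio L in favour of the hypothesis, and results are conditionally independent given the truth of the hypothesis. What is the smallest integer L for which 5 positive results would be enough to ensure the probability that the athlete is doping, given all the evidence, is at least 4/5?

Prior odds = 0.087/0.913 = 87/913.
Target odds = 0.8/0.2 = 4.
Need L⁵ ≥ 4 ÷ (87/913) = 3652/87.
2⁵ = 32 < 3652/87 ≤ 243 = 3⁵, so L = 3.

3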